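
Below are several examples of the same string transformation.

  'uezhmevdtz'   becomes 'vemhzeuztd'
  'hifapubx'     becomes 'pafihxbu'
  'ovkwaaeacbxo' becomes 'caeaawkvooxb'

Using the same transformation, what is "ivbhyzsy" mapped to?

The rule is to move the last 3 characters to the front (rotate right by 3), then reverse the string.
"ivbhyzsy" → "yhbviysz".

yhbviysz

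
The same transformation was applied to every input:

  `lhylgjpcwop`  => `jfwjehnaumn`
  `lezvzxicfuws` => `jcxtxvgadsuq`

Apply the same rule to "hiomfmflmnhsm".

fgmkdkdjklfqk

The transformation: shift every letter 2 places backward in the alphabet (wrapping around).
For "hiomfmflmnhsm" the result is "fgmkdkdjklfqk".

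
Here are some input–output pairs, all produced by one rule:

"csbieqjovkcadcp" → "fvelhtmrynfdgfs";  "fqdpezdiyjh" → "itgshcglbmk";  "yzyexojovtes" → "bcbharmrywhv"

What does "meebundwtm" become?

The transformation: shift every letter 3 places forward in the alphabet (wrapping around).
For "meebundwtm" the result is "phhexqgzwp".

phhexqgzwp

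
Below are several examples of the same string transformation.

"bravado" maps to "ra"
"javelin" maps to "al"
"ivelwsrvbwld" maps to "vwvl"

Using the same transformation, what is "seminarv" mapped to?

Each output is the input with this applied: keep one character in every 3, starting at position 2 (positions 2nd, 5th, 8th, ...).
Doing the same to "seminarv": "env".

env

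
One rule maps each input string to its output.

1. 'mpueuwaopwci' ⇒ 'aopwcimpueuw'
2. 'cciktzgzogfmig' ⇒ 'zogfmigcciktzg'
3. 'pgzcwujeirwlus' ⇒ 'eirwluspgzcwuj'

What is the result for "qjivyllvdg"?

Rule — swap the front and back halves of the string.
Applying that to "qjivyllvdg" gives "llvdgqjivy".

llvdgqjivy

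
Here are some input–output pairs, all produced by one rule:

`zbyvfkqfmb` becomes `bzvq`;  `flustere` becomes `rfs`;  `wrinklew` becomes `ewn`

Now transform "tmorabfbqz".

The rule is to keep one character in every 3, starting at position 1 (positions 1st, 4th, 7th, ...), then move the last character to the front.
Starting from "tmorabfbqz": after the first operation, "trfz"; after the second, "ztrf".

ztrf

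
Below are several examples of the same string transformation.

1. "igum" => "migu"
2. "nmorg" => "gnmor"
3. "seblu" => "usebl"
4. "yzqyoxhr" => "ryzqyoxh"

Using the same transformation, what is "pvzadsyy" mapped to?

In each case the input is transformed by: move the last character to the front.
For "pvzadsyy" the result is "ypvzadsy".

ypvzadsy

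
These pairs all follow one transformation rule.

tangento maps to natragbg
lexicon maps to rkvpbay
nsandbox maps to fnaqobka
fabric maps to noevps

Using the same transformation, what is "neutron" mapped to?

rhgebaa

The transformation: shift every letter 13 places forward in the alphabet (wrapping around) — i.e. ROT13, then move the first character to the end.
Applying both steps to "neutron": "arhgeba", then "rhgebaa".
(Check on "tangento": → "gnatragb" → "natragbg" ✓)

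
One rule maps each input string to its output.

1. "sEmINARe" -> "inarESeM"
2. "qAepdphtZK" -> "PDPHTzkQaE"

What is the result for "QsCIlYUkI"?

Rule — move the first 3 characters to the end (rotate left by 3), then flip the case of every letter.
Starting from "QsCIlYUkI": after the first operation, "IlYUkIQsC"; after the second, "iLyuKiqSc".

iLyuKiqSc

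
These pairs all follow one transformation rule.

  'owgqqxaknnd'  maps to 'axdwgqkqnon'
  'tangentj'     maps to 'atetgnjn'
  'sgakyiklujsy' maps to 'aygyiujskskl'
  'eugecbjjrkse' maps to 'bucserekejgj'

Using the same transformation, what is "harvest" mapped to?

avethsr

The rule is to sort the characters into alphabetical order, then take characters alternately from the front and the back (1st, last, 2nd, 2nd-last, ...).
Starting from "harvest": after the first operation, "aehrstv"; after the second, "avethsr".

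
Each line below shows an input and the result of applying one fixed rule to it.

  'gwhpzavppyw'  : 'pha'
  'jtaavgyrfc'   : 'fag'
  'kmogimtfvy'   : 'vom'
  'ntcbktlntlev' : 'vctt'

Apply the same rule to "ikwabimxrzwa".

What's happening: keep one character in every 3, starting at position 3 (positions 3rd, 6th, 9th, ...), then move the last character to the front.
"ikwabimxrzwa" → "wira" → "awir".

awir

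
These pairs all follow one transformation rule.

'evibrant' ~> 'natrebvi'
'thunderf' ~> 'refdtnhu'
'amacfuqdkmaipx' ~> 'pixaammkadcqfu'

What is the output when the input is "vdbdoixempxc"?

The transformation: move the last 2 characters to the front (rotate right by 2), then take characters alternately from the front and the back (1st, last, 2nd, 2nd-last, ...).
Starting from "vdbdoixempxc": after the first operation, "xcvdbdoixemp"; after the second, "xpcmvedxbido".

xpcmvedxbido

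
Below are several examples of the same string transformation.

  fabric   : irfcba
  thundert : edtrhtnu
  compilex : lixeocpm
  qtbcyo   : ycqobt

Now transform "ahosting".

What's happening: swap the front and back halves of the string, then swap each adjacent pair of characters (1↔2, 3↔4, ...).
For "ahosting" the result is "itgnhaso".

itgnhaso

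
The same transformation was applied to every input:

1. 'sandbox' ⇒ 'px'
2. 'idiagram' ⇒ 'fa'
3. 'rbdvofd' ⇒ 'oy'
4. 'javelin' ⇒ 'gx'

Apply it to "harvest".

The rule is to shift every letter 3 places backward in the alphabet (wrapping around), then keep only the first 2 characters.
Doing the same to "harvest": "ex".

ex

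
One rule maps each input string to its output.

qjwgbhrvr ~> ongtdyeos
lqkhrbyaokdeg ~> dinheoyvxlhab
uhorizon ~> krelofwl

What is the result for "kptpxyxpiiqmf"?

chmqmuvumffnj

Each output is the input with this applied: move the last character to the front, then shift every letter 3 places backward in the alphabet (wrapping around).
For "kptpxyxpiiqmf", step one produces "fkptpxyxpiiqm"; step two turns that into "chmqmuvumffnj".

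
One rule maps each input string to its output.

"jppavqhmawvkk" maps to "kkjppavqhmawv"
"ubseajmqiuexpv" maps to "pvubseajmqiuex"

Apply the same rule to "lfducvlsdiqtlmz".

Rule — move the last 2 characters to the front (rotate right by 2).
Doing the same to "lfducvlsdiqtlmz": "mzlfducvlsdiqtl".

mzlfducvlsdiqtl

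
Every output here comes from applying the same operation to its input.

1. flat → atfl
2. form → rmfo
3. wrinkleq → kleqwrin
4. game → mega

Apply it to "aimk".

The rule is to swap the front and back halves of the string.
Applying that to "aimk" gives "mkai".

mkai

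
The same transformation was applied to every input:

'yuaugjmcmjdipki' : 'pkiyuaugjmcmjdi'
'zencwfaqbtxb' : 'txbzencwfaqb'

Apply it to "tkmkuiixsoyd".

The transformation: move the last 3 characters to the front (rotate right by 3).
On "tkmkuiixsoyd" that produces "oydtkmkuiixs".

oydtkmkuiixs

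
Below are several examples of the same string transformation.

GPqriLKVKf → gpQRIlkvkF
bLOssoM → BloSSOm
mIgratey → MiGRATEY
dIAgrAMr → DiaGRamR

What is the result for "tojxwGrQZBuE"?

Looking at the pairs, the operation is to flip the case of every letter.
On "tojxwGrQZBuE" that produces "TOJXWgRqzbUe".

TOJXWgRqzbUe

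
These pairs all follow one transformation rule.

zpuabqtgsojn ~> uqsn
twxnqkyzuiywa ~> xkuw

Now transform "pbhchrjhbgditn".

Rule — keep one character in every 3, starting at position 3 (positions 3rd, 6th, 9th, ...).
"pbhchrjhbgditn" → "hrbi".

hrbi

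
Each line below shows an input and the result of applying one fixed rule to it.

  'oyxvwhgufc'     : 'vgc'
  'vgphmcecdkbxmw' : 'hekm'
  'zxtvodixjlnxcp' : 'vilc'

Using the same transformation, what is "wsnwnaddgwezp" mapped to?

wdwp

The rule is to delete the first 3 characters, then keep one character in every 3, starting at position 1 (positions 1st, 4th, 7th, ...).
So "wsnwnaddgwezp" becomes "wdwp".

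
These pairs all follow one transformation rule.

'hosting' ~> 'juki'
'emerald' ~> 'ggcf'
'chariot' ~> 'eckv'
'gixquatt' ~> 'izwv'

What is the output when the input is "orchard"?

The transformation: shift every letter 2 places forward in the alphabet (wrapping around), then keep every other character starting from the first (positions 1st, 3rd, 5th, ...).
"orchard" → "qtejctf" → "qecf".

qecf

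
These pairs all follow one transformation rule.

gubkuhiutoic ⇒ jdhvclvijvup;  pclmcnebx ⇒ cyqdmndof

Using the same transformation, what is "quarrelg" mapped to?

mhrvbssf

Each output is the input with this applied: shift every letter 1 place forward in the alphabet (wrapping around), then move the last 2 characters to the front (rotate right by 2).
For "quarrelg", step one produces "rvbssfmh"; step two turns that into "mhrvbssf".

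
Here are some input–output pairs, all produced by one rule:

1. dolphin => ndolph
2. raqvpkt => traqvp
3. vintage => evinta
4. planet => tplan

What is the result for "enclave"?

The rule is to move the last 2 characters to the front (rotate right by 2), then delete the first character.
Starting from "enclave": after the first operation, "veencla"; after the second, "eencla".

eencla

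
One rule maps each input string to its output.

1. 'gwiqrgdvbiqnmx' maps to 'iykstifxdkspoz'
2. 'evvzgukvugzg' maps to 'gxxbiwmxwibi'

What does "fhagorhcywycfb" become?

The pattern: shift every letter 2 places forward in the alphabet (wrapping around).
Applying that to "fhagorhcywycfb" gives "hjciqtjeayaehd".

hjciqtjeayaehd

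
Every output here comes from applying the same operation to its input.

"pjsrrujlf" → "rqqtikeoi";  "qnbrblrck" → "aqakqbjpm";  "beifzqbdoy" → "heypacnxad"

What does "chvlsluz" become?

Looking at the pairs, the operation is to move the first 2 characters to the end (rotate left by 2), then shift every letter 1 place backward in the alphabet (wrapping around).
On "chvlsluz": the first step gives "vlsluzch", and the second then gives "ukrktybg".

ukrktybg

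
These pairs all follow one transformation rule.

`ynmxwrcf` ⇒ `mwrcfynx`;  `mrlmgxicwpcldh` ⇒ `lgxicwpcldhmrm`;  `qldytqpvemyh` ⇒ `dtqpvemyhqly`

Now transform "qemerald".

mraldqee

The transformation: move the first 3 characters to the end (rotate left by 3), then swap the first and last characters.
"qemerald" → "eraldqem" → "mraldqee".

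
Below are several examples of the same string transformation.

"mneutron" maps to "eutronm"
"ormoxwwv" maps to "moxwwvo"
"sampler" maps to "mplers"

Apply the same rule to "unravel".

ravelu

Looking at the pairs, the operation is to move the first character to the end, then delete the first character.
For "unravel", step one produces "nravelu"; step two turns that into "ravelu".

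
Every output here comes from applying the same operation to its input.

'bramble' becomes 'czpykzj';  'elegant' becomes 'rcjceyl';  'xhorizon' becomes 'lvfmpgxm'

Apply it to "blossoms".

qzjmqqmk

In each case the input is transformed by: shift every letter 2 places backward in the alphabet (wrapping around), then move the last character to the front.
Starting from "blossoms": after the first operation, "zjmqqmkq"; after the second, "qzjmqqmk".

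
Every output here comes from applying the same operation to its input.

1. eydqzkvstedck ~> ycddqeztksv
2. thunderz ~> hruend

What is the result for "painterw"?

arient

What's happening: take characters alternately from the front and the back (1st, last, 2nd, 2nd-last, ...), then delete the first 2 characters.
Starting from "painterw": after the first operation, "pwarient"; after the second, "arient".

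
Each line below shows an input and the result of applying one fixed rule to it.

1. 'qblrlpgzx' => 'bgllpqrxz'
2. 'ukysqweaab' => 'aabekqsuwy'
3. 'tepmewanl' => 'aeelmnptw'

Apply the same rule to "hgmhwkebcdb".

The pattern: sort the characters into alphabetical order.
Doing the same to "hgmhwkebcdb": "bbcdeghhkmw".

bbcdeghhkmw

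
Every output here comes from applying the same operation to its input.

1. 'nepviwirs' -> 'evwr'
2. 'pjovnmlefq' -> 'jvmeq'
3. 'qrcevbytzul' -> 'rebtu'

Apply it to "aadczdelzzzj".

acdlzj

The pattern: keep every other character starting from the second (positions 2nd, 4th, 6th, ...).
Doing the same to "aadczdelzzzj": "acdlzj".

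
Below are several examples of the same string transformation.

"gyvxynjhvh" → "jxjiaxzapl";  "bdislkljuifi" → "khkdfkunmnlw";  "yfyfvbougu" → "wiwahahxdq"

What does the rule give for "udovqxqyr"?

satwfqxsz

In each case the input is transformed by: move the last 3 characters to the front (rotate right by 3), then shift every letter 2 places forward in the alphabet (wrapping around).
Working it through for "udovqxqyr": intermediate "qyrudovqx", final "satwfqxsz".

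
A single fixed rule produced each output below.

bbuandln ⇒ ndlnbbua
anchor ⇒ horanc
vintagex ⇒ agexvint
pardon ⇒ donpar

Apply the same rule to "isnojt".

ojtisn

Each output is the input with this applied: swap the front and back halves of the string.
Doing the same to "isnojt": "ojtisn".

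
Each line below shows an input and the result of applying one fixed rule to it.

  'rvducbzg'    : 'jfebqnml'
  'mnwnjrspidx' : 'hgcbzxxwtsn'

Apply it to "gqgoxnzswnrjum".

The rule is to sort the characters into reverse alphabetical order, then shift every letter 10 places forward in the alphabet (wrapping around).
So "gqgoxnzswnrjum" becomes "jhgecbayxxwtqq".

jhgecbayxxwtqq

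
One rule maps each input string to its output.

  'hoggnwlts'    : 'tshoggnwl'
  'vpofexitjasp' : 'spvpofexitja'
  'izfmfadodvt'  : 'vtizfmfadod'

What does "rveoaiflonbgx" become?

The pattern: move the last 2 characters to the front (rotate right by 2).
"rveoaiflonbgx" → "gxrveoaiflonb".

gxrveoaiflonb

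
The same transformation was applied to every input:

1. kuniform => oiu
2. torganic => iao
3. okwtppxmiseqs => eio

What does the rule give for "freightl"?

ie

In each case the input is transformed by: reverse the string, then keep only the vowels.
Doing the same to "freightl": "ie".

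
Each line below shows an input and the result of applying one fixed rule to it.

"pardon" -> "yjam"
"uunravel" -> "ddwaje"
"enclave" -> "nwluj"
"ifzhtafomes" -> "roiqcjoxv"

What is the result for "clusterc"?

ludbcn

The pattern: delete the last 2 characters, then shift every letter 9 places forward in the alphabet (wrapping around).
Starting from "clusterc": after the first operation, "cluste"; after the second, "ludbcn".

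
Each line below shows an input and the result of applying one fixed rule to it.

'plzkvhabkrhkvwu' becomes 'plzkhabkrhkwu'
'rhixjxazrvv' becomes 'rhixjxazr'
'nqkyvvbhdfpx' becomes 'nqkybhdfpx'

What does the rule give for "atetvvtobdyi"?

atettobdyi

In each case the input is transformed by: remove every "v".
On "atetvvtobdyi" that produces "atettobdyi".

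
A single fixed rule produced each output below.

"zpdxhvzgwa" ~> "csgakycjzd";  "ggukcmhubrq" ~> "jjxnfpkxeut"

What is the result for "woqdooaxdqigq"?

zrtgrrdagtljt

Rule — shift every letter 3 places forward in the alphabet (wrapping around).
On "woqdooaxdqigq" that produces "zrtgrrdagtljt".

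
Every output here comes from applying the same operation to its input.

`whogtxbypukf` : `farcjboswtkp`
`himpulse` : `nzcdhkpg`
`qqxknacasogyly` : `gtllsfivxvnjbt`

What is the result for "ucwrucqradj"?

Rule — shift every letter 5 places backward in the alphabet (wrapping around), then move the last 2 characters to the front (rotate right by 2).
Starting from "ucwrucqradj": after the first operation, "pxrmpxlmvye"; after the second, "yepxrmpxlmv".

yepxrmpxlmv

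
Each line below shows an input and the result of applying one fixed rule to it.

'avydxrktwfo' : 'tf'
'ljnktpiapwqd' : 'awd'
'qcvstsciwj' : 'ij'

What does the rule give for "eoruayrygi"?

yi

In each case the input is transformed by: keep every other character starting from the second (positions 2nd, 4th, 6th, ...), then delete the first 3 characters.
So "eoruayrygi" becomes "yi".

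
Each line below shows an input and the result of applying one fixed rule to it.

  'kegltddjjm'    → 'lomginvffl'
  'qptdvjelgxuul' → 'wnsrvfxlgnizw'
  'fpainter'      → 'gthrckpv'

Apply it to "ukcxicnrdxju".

lwwmezkeptfz

Each output is the input with this applied: move the last 2 characters to the front (rotate right by 2), then shift every letter 2 places forward in the alphabet (wrapping around).
Starting from "ukcxicnrdxju": after the first operation, "juukcxicnrdx"; after the second, "lwwmezkeptfz".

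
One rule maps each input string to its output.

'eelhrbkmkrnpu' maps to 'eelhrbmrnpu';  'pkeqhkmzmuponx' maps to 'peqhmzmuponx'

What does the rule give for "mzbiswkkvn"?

Looking at the pairs, the operation is to remove every "k".
So "mzbiswkkvn" becomes "mzbiswvn".

mzbiswvn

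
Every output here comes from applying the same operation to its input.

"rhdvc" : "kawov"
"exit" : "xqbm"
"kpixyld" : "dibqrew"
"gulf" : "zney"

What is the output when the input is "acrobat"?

The rule is to shift every letter 7 places backward in the alphabet (wrapping around).
"acrobat" → "tvkhutm".

tvkhutm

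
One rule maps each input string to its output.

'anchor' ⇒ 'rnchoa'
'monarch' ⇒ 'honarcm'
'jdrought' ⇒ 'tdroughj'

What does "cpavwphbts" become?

The transformation: swap the first and last characters.
Doing the same to "cpavwphbts": "spavwphbtc".

spavwphbtc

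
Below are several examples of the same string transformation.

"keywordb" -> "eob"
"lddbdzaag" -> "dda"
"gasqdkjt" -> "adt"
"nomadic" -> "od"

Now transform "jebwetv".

Looking at the pairs, the operation is to keep one character in every 3, starting at position 2 (positions 2nd, 5th, 8th, ...).
Applying that to "jebwetv" gives "ee".

ee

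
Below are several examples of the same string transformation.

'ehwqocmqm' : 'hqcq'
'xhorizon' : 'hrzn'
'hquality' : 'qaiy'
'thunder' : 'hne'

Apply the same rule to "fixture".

The pattern: keep every other character starting from the second (positions 2nd, 4th, 6th, ...).
So "fixture" becomes "itr".

itr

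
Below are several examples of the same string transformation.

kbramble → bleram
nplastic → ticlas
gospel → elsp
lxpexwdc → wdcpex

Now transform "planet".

Looking at the pairs, the operation is to delete the first 2 characters, then swap the front and back halves of the string.
Working it through for "planet": intermediate "anet", final "etan".

etan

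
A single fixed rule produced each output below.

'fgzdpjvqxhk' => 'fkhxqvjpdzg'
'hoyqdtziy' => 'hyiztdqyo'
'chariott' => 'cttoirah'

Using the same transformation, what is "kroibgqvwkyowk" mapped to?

kkwoykwvqgbior

What's happening: reverse the string, then move the last character to the front.
Working it through for "kroibgqvwkyowk": intermediate "kwoykwvqgbiork", final "kkwoykwvqgbior".
(Check on "fgzdpjvqxhk": → "khxqvjpdzgf" → "fkhxqvjpdzg" ✓)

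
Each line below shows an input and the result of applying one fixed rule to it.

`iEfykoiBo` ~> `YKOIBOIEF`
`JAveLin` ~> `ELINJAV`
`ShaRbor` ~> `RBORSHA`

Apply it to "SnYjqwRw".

Looking at the pairs, the operation is to move the first 3 characters to the end (rotate left by 3), then convert every letter to uppercase.
For "SnYjqwRw", step one produces "jqwRwSnY"; step two turns that into "JQWRWSNY".

JQWRWSNY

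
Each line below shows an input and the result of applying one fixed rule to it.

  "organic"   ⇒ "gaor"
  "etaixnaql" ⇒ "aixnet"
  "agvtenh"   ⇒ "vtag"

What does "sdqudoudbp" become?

The pattern: delete the last 3 characters, then move the first 2 characters to the end (rotate left by 2).
Working it through for "sdqudoudbp": intermediate "sdqudou", final "qudousd".

qudousd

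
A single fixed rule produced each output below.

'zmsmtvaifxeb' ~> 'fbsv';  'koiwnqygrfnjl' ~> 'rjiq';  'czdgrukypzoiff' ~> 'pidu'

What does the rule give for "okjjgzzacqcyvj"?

cyjz

Looking at the pairs, the operation is to keep one character in every 3, starting at position 3 (positions 3rd, 6th, 9th, ...), then move the last 2 characters to the front (rotate right by 2).
"okjjgzzacqcyvj" → "cyjz".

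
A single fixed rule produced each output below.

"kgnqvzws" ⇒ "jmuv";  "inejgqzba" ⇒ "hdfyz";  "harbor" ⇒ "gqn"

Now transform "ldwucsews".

The pattern: shift every letter 1 place backward in the alphabet (wrapping around), then keep every other character starting from the first (positions 1st, 3rd, 5th, ...).
Working it through for "ldwucsews": intermediate "kcvtbrdvr", final "kvbdr".
(Check on "inejgqzba": → "hmdifpyaz" → "hdfyz" ✓)

kvbdr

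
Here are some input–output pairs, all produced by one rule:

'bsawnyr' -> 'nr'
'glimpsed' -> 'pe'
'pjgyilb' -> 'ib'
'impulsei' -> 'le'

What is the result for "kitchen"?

hn

In each case the input is transformed by: keep every other character starting from the first (positions 1st, 3rd, 5th, ...), then keep only the last 2 characters.
On "kitchen": the first step gives "kthn", and the second then gives "hn".
(Check on "impulsei": → "iple" → "le" ✓)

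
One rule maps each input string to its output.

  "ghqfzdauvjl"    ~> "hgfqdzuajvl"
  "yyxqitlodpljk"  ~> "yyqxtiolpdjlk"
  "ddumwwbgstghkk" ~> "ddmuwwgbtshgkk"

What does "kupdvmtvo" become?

ukdpmvvto

The rule is to swap each adjacent pair of characters (1↔2, 3↔4, ...).
So "kupdvmtvo" becomes "ukdpmvvto".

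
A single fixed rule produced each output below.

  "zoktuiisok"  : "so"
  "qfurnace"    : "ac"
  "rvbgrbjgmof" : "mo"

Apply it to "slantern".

Rule — move the last character to the front, then keep only the last 2 characters.
On "slantern": the first step gives "nslanter", and the second then gives "er".
(Check on "zoktuiisok": → "kzoktuiiso" → "so" ✓)

er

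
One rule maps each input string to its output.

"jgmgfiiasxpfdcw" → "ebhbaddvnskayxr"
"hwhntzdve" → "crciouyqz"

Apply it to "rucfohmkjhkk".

The transformation: shift every letter 5 places backward in the alphabet (wrapping around).
For "rucfohmkjhkk" the result is "mpxajchfecff".

mpxajchfecff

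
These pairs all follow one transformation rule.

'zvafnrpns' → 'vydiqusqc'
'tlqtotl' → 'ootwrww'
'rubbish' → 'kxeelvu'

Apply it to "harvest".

The pattern: shift every letter 3 places forward in the alphabet (wrapping around), then swap the first and last characters.
On "harvest": the first step gives "kduyhvw", and the second then gives "wduyhvk".
(Check on "zvafnrpns": → "cydiqusqv" → "vydiqusqc" ✓)

wduyhvk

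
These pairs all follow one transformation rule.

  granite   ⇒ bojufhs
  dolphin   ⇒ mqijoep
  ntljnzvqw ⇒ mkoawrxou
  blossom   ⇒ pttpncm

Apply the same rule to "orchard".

Looking at the pairs, the operation is to shift every letter 1 place forward in the alphabet (wrapping around), then move the first 2 characters to the end (rotate left by 2).
For "orchard", step one produces "psdibse"; step two turns that into "dibseps".

dibseps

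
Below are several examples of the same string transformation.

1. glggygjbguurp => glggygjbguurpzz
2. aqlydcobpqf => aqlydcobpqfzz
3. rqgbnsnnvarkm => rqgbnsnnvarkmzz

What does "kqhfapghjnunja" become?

What's happening: append "zz".
For "kqhfapghjnunja" the result is "kqhfapghjnunjazz".

kqhfapghjnunjazz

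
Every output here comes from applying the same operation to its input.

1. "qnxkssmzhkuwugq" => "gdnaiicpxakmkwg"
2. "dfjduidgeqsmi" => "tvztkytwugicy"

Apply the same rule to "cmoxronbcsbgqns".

Each output is the input with this applied: shift every letter 10 places backward in the alphabet (wrapping around).
On "cmoxronbcsbgqns" that produces "scenhedrsirwgdi".

scenhedrsirwgdi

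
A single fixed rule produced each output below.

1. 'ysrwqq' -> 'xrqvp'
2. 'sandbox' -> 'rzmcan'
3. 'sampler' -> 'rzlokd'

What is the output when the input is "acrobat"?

Rule — shift every letter 1 place backward in the alphabet (wrapping around), then delete the last character.
For "acrobat", step one produces "zbqnazs"; step two turns that into "zbqnaz".

zbqnaz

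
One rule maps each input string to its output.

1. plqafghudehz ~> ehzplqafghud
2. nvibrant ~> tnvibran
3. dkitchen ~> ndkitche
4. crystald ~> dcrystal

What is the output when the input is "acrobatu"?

In each case the input is transformed by: move the first 3 characters to the end (rotate left by 3), then swap the front and back halves of the string.
Starting from "acrobatu": after the first operation, "obatuacr"; after the second, "uacrobat".

uacrobat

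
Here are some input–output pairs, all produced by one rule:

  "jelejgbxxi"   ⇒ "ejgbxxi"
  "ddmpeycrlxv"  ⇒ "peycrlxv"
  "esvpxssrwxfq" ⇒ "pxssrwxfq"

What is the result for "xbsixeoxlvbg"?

The pattern: delete the first 3 characters.
Doing the same to "xbsixeoxlvbg": "ixeoxlvbg".

ixeoxlvbg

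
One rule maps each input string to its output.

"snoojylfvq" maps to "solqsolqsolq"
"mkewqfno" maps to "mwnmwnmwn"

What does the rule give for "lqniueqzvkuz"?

Looking at the pairs, the operation is to keep one character in every 3, starting at position 1 (positions 1st, 4th, 7th, ...), then write the whole string 3 times in a row.
Applying both steps to "lqniueqzvkuz": "liqk", then "liqkliqkliqk".

liqkliqkliqk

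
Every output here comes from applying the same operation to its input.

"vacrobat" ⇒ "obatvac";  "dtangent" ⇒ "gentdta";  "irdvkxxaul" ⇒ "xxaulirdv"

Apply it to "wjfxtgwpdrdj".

The pattern: swap the front and back halves of the string, then delete the last character.
For "wjfxtgwpdrdj", step one produces "wpdrdjwjfxtg"; step two turns that into "wpdrdjwjfxt".

wpdrdjwjfxt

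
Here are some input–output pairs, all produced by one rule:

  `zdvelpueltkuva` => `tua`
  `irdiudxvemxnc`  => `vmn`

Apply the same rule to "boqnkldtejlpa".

tjp

The rule is to keep every other character starting from the second (positions 2nd, 4th, 6th, ...), then keep only the last 3 characters.
Starting from "boqnkldtejlpa": after the first operation, "onltjp"; after the second, "tjp".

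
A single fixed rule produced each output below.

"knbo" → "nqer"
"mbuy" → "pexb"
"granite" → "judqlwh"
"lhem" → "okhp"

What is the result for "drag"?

Rule — shift every letter 3 places forward in the alphabet (wrapping around).
For "drag" the result is "gudj".

gudj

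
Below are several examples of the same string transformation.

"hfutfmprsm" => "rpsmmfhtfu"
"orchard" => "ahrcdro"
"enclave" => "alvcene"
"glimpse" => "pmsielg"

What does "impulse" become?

luspemi

Each output is the input with this applied: move the last 3 characters to the front (rotate right by 3), then take characters alternately from the front and the back (1st, last, 2nd, 2nd-last, ...).
On "impulse": the first step gives "lseimpu", and the second then gives "luspemi".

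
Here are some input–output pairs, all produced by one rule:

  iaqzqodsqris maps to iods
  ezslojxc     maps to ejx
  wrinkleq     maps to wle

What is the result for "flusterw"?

Looking at the pairs, the operation is to swap each adjacent pair of characters (1↔2, 3↔4, ...), then keep one character in every 3, starting at position 2 (positions 2nd, 5th, 8th, ...).
So "flusterw" becomes "fer".

fer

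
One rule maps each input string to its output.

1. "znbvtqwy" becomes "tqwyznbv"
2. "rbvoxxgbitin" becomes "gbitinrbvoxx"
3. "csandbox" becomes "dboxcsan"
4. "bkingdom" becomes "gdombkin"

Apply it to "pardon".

The pattern: swap the front and back halves of the string.
"pardon" → "donpar".

donpar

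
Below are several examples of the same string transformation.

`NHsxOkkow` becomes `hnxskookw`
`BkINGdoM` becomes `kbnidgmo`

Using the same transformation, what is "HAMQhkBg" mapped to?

ahqmkhgb

The pattern: swap each adjacent pair of characters (1↔2, 3↔4, ...), then convert every letter to lowercase.
Applying both steps to "HAMQhkBg": "AHQMkhgB", then "ahqmkhgb".
(Check on "NHsxOkkow": → "HNxskOokw" → "hnxskookw" ✓)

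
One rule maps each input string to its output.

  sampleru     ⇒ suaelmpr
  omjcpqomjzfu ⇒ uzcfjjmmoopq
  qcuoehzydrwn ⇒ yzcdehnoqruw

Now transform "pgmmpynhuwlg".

Looking at the pairs, the operation is to sort the characters into alphabetical order, then move the last 2 characters to the front (rotate right by 2).
On "pgmmpynhuwlg": the first step gives "gghlmmnppuwy", and the second then gives "wygghlmmnppu".
(Check on "omjcpqomjzfu": → "cfjjmmoopquz" → "uzcfjjmmoopq" ✓)

wygghlmmnppu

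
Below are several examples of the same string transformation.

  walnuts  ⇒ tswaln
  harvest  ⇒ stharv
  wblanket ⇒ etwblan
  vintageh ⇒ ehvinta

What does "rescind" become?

Rule — move the last 3 characters to the front (rotate right by 3), then delete the first character.
On "rescind": the first step gives "indresc", and the second then gives "ndresc".

ndresc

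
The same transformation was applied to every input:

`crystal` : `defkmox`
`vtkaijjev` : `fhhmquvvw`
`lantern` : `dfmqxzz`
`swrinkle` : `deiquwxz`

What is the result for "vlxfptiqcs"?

In each case the input is transformed by: shift every letter 12 places forward in the alphabet (wrapping around), then sort the characters into alphabetical order.
"vlxfptiqcs" → "hxjrbfucoe" → "bcefhjorux".

bcefhjorux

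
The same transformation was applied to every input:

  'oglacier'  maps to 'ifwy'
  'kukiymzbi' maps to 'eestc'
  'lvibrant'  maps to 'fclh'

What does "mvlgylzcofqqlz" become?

gfstikf

Looking at the pairs, the operation is to keep every other character starting from the first (positions 1st, 3rd, 5th, ...), then shift every letter 6 places backward in the alphabet (wrapping around).
Starting from "mvlgylzcofqqlz": after the first operation, "mlyzoql"; after the second, "gfstikf".
(Check on "oglacier": → "olce" → "ifwy" ✓)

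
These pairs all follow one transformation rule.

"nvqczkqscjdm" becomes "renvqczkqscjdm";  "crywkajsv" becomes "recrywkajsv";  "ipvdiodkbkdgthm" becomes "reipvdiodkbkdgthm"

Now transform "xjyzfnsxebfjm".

rexjyzfnsxebfjm

The transformation: prepend "re".
For "xjyzfnsxebfjm" the result is "rexjyzfnsxebfjm".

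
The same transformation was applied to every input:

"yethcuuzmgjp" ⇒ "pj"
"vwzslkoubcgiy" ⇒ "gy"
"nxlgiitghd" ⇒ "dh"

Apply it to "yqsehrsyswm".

sm

Each output is the input with this applied: swap each adjacent pair of characters (1↔2, 3↔4, ...), then keep only the last 2 characters.
For "yqsehrsyswm", step one produces "qyesrhyswsm"; step two turns that into "sm".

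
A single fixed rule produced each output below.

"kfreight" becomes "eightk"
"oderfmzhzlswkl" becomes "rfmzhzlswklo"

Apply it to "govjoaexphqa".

The rule is to move the first 3 characters to the end (rotate left by 3), then delete the last 2 characters.
For "govjoaexphqa" the result is "joaexphqag".

joaexphqag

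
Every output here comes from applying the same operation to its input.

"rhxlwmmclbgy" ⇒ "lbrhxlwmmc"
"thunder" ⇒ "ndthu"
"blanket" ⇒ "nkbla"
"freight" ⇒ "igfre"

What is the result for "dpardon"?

The rule is to delete the last 2 characters, then move the last 2 characters to the front (rotate right by 2).
"dpardon" → "dpard" → "rddpa".

rddpa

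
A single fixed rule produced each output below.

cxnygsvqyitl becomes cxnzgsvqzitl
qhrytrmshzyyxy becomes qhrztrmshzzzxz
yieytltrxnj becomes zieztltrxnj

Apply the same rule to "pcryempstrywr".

pcrzempstrzwr

The rule is to replace every "y" with "z".
Applying that to "pcryempstrywr" gives "pcrzempstrzwr".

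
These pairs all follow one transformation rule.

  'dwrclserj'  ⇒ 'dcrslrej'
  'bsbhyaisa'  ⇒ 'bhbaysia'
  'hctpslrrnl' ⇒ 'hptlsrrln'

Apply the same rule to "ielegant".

ielagtn

Each output is the input with this applied: swap each adjacent pair of characters (1↔2, 3↔4, ...), then delete the first character.
For "ielegant", step one produces "eielagtn"; step two turns that into "ielagtn".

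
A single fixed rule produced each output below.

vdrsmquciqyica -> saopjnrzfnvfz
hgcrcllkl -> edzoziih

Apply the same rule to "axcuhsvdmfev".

The pattern: shift every letter 3 places backward in the alphabet (wrapping around), then delete the last character.
For "axcuhsvdmfev", step one produces "xuzrepsajcbs"; step two turns that into "xuzrepsajcb".

xuzrepsajcb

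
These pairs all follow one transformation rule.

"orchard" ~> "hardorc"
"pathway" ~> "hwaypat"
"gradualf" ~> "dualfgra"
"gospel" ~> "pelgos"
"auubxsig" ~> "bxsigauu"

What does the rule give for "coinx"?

nxcoi

What's happening: move the first 3 characters to the end (rotate left by 3).
So "coinx" becomes "nxcoi".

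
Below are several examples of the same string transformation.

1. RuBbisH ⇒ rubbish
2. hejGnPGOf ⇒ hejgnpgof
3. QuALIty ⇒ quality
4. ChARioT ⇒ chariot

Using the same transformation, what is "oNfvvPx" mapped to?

Each output is the input with this applied: convert every letter to lowercase.
On "oNfvvPx" that produces "onfvvpx".

onfvvpx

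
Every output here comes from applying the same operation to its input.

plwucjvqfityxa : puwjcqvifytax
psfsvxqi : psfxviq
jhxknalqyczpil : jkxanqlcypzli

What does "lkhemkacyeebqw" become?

In each case the input is transformed by: swap each adjacent pair of characters (1↔2, 3↔4, ...), then delete the first character.
Applying both steps to "lkhemkacyeebqw": "klehkmcaeybewq", then "lehkmcaeybewq".

lehkmcaeybewq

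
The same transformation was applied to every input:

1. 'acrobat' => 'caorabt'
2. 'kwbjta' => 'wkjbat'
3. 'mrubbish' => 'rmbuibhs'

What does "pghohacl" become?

The pattern: swap each adjacent pair of characters (1↔2, 3↔4, ...).
"pghohacl" → "gpohahlc".

gpohahlc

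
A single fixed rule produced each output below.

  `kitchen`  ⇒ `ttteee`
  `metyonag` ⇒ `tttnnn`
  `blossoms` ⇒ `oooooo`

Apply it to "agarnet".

The transformation: keep one character in every 3, starting at position 3 (positions 3rd, 6th, 9th, ...), then repeat every character 3 times.
Starting from "agarnet": after the first operation, "ae"; after the second, "aaaeee".

aaaeee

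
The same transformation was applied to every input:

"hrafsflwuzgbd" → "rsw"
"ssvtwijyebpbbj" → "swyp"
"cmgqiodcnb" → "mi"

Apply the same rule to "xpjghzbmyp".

The pattern: delete the last 3 characters, then keep one character in every 3, starting at position 2 (positions 2nd, 5th, 8th, ...).
Starting from "xpjghzbmyp": after the first operation, "xpjghzb"; after the second, "ph".
(Check on "cmgqiodcnb": → "cmgqiod" → "mi" ✓)

ph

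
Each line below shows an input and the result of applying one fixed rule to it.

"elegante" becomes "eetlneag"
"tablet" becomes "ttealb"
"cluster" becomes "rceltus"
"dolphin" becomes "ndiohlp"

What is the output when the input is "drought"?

The transformation: reverse the string, then take characters alternately from the front and the back (1st, last, 2nd, 2nd-last, ...).
Working it through for "drought": intermediate "thguord", final "tdhrgou".

tdhrgou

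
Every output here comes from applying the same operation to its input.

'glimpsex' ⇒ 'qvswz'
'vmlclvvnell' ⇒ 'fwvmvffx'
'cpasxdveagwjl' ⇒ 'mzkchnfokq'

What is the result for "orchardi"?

The rule is to shift every letter 10 places forward in the alphabet (wrapping around), then delete the last 3 characters.
For "orchardi", step one produces "ybmrkbns"; step two turns that into "ybmrk".
(Check on "glimpsex": → "qvswzcoh" → "qvswz" ✓)

ybmrk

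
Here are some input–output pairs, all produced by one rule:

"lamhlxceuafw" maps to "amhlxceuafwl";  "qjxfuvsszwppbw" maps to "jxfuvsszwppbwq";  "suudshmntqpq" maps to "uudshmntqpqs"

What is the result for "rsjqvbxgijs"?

sjqvbxgijsr

Each output is the input with this applied: move the first character to the end.
For "rsjqvbxgijs" the result is "sjqvbxgijsr".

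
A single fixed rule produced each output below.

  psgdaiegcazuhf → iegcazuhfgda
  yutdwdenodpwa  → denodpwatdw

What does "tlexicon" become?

conexi

The transformation: delete the first 2 characters, then move the first 3 characters to the end (rotate left by 3).
For "tlexicon", step one produces "exicon"; step two turns that into "conexi".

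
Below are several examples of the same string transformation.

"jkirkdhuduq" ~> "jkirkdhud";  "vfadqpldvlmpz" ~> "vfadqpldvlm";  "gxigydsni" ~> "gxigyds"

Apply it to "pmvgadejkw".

In each case the input is transformed by: delete the last 2 characters.
So "pmvgadejkw" becomes "pmvgadej".

pmvgadej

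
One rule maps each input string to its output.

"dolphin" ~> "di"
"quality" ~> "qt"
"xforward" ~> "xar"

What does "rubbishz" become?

The pattern: swap each adjacent pair of characters (1↔2, 3↔4, ...), then keep one character in every 3, starting at position 2 (positions 2nd, 5th, 8th, ...).
Applying that to "rubbishz" gives "rsh".

rsh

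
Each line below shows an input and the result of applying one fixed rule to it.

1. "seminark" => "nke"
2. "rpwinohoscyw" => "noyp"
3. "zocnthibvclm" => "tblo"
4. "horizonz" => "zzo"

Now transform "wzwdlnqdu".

The transformation: keep one character in every 3, starting at position 2 (positions 2nd, 5th, 8th, ...), then move the first character to the end.
On "wzwdlnqdu": the first step gives "zld", and the second then gives "ldz".

ldz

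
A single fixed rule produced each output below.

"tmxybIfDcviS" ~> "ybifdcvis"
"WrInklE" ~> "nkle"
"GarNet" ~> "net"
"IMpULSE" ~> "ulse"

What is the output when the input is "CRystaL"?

The transformation: delete the first 3 characters, then convert every letter to lowercase.
"CRystaL" → "staL" → "stal".

stal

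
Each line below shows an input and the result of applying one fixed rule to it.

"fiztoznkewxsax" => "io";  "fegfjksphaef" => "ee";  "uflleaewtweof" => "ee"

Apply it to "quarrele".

In each case the input is transformed by: keep one character in every 3, starting at position 2 (positions 2nd, 5th, 8th, ...), then keep only the vowels.
For "quarrele", step one produces "ure"; step two turns that into "ue".

ue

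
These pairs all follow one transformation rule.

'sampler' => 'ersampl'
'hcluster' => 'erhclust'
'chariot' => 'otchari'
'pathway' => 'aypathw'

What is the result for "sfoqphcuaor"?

In each case the input is transformed by: move the last 2 characters to the front (rotate right by 2).
On "sfoqphcuaor" that produces "orsfoqphcua".

orsfoqphcua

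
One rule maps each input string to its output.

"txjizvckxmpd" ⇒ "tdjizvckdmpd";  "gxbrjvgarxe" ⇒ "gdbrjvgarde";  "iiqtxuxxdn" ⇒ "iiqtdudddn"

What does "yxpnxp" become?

ydpndp

What's happening: replace every "x" with "d".
On "yxpnxp" that produces "ydpndp".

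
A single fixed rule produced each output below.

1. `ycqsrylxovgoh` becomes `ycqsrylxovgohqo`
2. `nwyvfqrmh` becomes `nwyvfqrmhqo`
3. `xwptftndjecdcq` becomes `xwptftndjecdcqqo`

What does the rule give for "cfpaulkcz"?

Rule — append "qo".
Doing the same to "cfpaulkcz": "cfpaulkczqo".

cfpaulkczqo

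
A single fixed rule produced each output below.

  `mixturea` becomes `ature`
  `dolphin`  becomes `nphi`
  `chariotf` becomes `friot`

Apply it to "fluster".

rste

Rule — delete the first 3 characters, then move the last character to the front.
"fluster" → "ster" → "rste".
(Check on "dolphin": → "phin" → "nphi" ✓)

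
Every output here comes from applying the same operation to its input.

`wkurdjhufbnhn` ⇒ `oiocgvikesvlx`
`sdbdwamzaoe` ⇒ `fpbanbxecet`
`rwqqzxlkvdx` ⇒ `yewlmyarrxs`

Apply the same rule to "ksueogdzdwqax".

The rule is to reverse the string, then shift every letter 1 place forward in the alphabet (wrapping around).
For "ksueogdzdwqax" the result is "ybrxeaehpfvtl".

ybrxeaehpfvtl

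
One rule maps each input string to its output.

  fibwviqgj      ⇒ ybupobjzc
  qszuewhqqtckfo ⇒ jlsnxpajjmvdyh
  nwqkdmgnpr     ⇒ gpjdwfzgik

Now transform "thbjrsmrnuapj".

The transformation: shift every letter 7 places backward in the alphabet (wrapping around).
Applying that to "thbjrsmrnuapj" gives "maucklfkgntic".

maucklfkgntic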